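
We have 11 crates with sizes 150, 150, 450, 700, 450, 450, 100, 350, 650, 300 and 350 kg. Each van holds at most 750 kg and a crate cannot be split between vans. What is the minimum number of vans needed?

Total = 700 + 650 + 450 + 450 + 450 + 350 + 350 + 300 + 150 + 150 + 100 = 4100 kg.
Lower bound: ⌈4100/750⌉ = 6 vans.
A packing using 6 vans:
  van 1: 700 = 700
  van 2: 650 + 100 = 750
  van 3: 450 + 300 = 750
  van 4: 450 + 150 + 150 = 750
  van 5: 450 = 450
  van 6: 350 + 350 = 700
This matches the lower bound, so 6 is optimal.

6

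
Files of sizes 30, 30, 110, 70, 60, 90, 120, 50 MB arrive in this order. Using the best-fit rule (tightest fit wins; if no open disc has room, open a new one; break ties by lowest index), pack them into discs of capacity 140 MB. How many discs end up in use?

  30 → disc 1 (new)  [load 30/140]
  30 → disc 1  [load 60/140]
  110 → disc 2 (new)  [load 110/140]
  70 → disc 1  [load 130/140]
  60 → disc 3 (new)  [load 60/140]
  90 → disc 4 (new)  [load 90/140]
  120 → disc 5 (new)  [load 120/140]
  50 → disc 4  [load 140/140]
5 discs opened.

5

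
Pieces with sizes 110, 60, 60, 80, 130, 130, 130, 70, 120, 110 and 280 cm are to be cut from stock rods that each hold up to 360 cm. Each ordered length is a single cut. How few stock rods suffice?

Total = 280 + 130 + 130 + 130 + 120 + 110 + 110 + 80 + 70 + 60 + 60 = 1280 cm.
Lower bound: ⌈1280/360⌉ = 4 stock rods.
A packing using 4 stock rods:
  stock rod 1: 280 + 80 = 360
  stock rod 2: 130 + 130 + 70 = 330
  stock rod 3: 130 + 120 + 110 = 360
  stock rod 4: 110 + 60 + 60 = 230
This matches the lower bound, so 4 is optimal.

4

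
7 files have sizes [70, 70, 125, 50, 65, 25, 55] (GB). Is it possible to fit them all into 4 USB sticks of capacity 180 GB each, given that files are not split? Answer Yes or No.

A valid assignment using 3 USB sticks:
  USB stick 1: 125 + 55 = 180
  USB stick 2: 70 + 70 + 25 = 165
  USB stick 3: 65 + 50 = 115
That uses only 3 ≤ 4, so 4 USB sticks are enough.

Yes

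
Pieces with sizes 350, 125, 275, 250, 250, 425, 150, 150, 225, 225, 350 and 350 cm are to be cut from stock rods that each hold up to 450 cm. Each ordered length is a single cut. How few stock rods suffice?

Total = 425 + 350 + 350 + 350 + 275 + 250 + 250 + 225 + 225 + 150 + 150 + 125 = 3125 cm.
Lower bound: ⌈3125/450⌉ = 7 stock rods.
A packing using 8 stock rods:
  stock rod 1: 425 = 425
  stock rod 2: 350 = 350
  stock rod 3: 350 = 350
  stock rod 4: 350 = 350
  stock rod 5: 275 + 150 = 425
  stock rod 6: 250 + 150 = 400
  stock rod 7: 250 + 125 = 375
  stock rod 8: 225 + 225 = 450
No arrangement into 7 stock rods stays within capacity, so 8 is optimal.

8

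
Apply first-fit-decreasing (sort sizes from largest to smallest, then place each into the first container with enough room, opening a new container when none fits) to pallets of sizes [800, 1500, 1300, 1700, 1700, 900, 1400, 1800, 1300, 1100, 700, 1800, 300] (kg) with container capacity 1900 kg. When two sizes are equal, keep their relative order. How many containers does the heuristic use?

Sorted descending: 1800, 1800, 1700, 1700, 1500, 1400, 1300, 1300, 1100, 900, 800, 700, 300.
  1800 → container 1 (new)  [load 1800/1900]
  1800 → container 2 (new)  [load 1800/1900]
  1700 → container 3 (new)  [load 1700/1900]
  1700 → container 4 (new)  [load 1700/1900]
  1500 → container 5 (new)  [load 1500/1900]
  1400 → container 6 (new)  [load 1400/1900]
  1300 → container 7 (new)  [load 1300/1900]
  1300 → container 8 (new)  [load 1300/1900]
  1100 → container 9 (new)  [load 1100/1900]
  900 → container 10 (new)  [load 900/1900]
  800 → container 9  [load 1900/1900]
  700 → container 10  [load 1600/1900]
  300 → container 5  [load 1800/1900]
10 containers opened.

10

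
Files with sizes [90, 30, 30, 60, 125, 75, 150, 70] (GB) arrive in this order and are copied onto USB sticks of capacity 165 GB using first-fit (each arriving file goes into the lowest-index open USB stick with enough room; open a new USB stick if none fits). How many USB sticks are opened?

  90 → USB stick 1 (new)  [load 90/165]
  30 → USB stick 1  [load 120/165]
  30 → USB stick 1  [load 150/165]
  60 → USB stick 2 (new)  [load 60/165]
  125 → USB stick 3 (new)  [load 125/165]
  75 → USB stick 2  [load 135/165]
  150 → USB stick 4 (new)  [load 150/165]
  70 → USB stick 5 (new)  [load 70/165]
5 USB sticks opened.

5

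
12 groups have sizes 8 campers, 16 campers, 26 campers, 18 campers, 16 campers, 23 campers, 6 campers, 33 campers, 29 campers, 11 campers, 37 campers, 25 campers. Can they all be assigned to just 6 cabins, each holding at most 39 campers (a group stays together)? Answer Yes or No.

Total = 248 campers; ⌈248/39⌉ = 7.
At least 7 cabins are required, but only 6 are allowed.

No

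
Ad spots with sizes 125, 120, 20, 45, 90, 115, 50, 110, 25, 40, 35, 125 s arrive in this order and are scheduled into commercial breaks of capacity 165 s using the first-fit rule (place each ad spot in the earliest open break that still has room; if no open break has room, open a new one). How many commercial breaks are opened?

6

  125 → break 1 (new)  [load 125/165]
  120 → break 2 (new)  [load 120/165]
  20 → break 1  [load 145/165]
  45 → break 2  [load 165/165]
  90 → break 3 (new)  [load 90/165]
  115 → break 4 (new)  [load 115/165]
  50 → break 3  [load 140/165]
  110 → break 5 (new)  [load 110/165]
  25 → break 3  [load 165/165]
  40 → break 4  [load 155/165]
  35 → break 5  [load 145/165]
  125 → break 6 (new)  [load 125/165]
6 commercial breaks opened.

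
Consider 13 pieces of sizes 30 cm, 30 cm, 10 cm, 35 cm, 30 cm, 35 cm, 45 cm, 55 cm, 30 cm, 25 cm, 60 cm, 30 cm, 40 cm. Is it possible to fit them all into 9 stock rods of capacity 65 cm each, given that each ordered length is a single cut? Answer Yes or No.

A valid assignment using 8 stock rods:
  stock rod 1: 60 = 60
  stock rod 2: 55 + 10 = 65
  stock rod 3: 45 = 45
  stock rod 4: 40 + 25 = 65
  stock rod 5: 35 + 30 = 65
  stock rod 6: 35 + 30 = 65
  stock rod 7: 30 + 30 = 60
  stock rod 8: 30 = 30
That uses only 8 ≤ 9, so 9 stock rods are enough.

Yes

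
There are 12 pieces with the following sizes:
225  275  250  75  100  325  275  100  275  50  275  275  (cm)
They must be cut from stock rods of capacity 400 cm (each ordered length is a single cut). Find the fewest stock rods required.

8

Total = 325 + 275 + 275 + 275 + 275 + 275 + 250 + 225 + 100 + 100 + 75 + 50 = 2500 cm.
Lower bound: ⌈2500/400⌉ = 7 stock rods.
Also, 8 pieces each exceed 200 cm, and no two of those can share a stock rod, so at least 8 stock rods are needed.
A packing using 8 stock rods:
  stock rod 1: 325 + 75 = 400
  stock rod 2: 275 + 100 = 375
  stock rod 3: 275 + 100 = 375
  stock rod 4: 275 + 50 = 325
  stock rod 5: 275 = 275
  stock rod 6: 275 = 275
  stock rod 7: 250 = 250
  stock rod 8: 225 = 225
This matches the lower bound, so 8 is optimal.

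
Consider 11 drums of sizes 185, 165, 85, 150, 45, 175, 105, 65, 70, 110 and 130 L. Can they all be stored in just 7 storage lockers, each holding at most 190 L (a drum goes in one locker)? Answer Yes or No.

Total = 1285 L; ⌈1285/190⌉ = 7.
The bound of 7 does not rule out 7, but exhaustive search shows no assignment into 7 storage lockers of capacity 190 L exists — the minimum is 8.

No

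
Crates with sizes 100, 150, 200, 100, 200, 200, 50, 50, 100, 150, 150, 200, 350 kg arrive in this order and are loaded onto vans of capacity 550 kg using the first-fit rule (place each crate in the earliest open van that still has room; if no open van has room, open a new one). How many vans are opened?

  100 → van 1 (new)  [load 100/550]
  150 → van 1  [load 250/550]
  200 → van 1  [load 450/550]
  100 → van 1  [load 550/550]
  200 → van 2 (new)  [load 200/550]
  200 → van 2  [load 400/550]
  50 → van 2  [load 450/550]
  50 → van 2  [load 500/550]
  100 → van 3 (new)  [load 100/550]
  150 → van 3  [load 250/550]
  150 → van 3  [load 400/550]
  200 → van 4 (new)  [load 200/550]
  350 → van 4  [load 550/550]
4 vans opened.

4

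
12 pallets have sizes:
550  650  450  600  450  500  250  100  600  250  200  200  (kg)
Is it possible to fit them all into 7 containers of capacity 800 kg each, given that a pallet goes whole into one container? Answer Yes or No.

Yes

A valid assignment using 7 containers:
  container 1: 650 + 100 = 750
  container 2: 600 + 200 = 800
  container 3: 600 + 200 = 800
  container 4: 550 + 250 = 800
  container 5: 500 + 250 = 750
  container 6: 450 = 450
  container 7: 450 = 450
Every load is within 800 kg, so 7 containers suffice.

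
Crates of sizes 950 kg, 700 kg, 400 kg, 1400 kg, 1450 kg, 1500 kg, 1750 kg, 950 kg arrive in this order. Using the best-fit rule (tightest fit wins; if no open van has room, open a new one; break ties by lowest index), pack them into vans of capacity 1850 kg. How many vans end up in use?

  950 → van 1 (new)  [load 950/1850]
  700 → van 1  [load 1650/1850]
  400 → van 2 (new)  [load 400/1850]
  1400 → van 2  [load 1800/1850]
  1450 → van 3 (new)  [load 1450/1850]
  1500 → van 4 (new)  [load 1500/1850]
  1750 → van 5 (new)  [load 1750/1850]
  950 → van 6 (new)  [load 950/1850]
6 vans opened.

6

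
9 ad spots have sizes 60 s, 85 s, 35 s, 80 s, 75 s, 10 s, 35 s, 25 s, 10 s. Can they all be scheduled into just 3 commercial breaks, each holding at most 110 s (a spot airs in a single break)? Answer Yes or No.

Total = 415 s; ⌈415/110⌉ = 4.
At least 4 commercial breaks are required, but only 3 are allowed.

No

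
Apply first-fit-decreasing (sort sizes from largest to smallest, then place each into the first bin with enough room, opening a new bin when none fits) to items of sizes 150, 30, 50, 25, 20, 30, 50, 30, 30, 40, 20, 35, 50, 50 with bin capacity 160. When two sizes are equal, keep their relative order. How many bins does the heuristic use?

Sorted descending: 150, 50, 50, 50, 50, 40, 35, 30, 30, 30, 30, 25, 20, 20.
  150 → bin 1 (new)  [load 150/160]
  50 → bin 2 (new)  [load 50/160]
  50 → bin 2  [load 100/160]
  50 → bin 2  [load 150/160]
  50 → bin 3 (new)  [load 50/160]
  40 → bin 3  [load 90/160]
  35 → bin 3  [load 125/160]
  30 → bin 3  [load 155/160]
  30 → bin 4 (new)  [load 30/160]
  30 → bin 4  [load 60/160]
  30 → bin 4  [load 90/160]
  25 → bin 4  [load 115/160]
  20 → bin 4  [load 135/160]
  20 → bin 4  [load 155/160]
4 bins opened.

4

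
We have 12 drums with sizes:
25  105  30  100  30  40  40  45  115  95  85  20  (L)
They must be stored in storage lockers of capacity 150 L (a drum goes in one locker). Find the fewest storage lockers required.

5

Total = 115 + 105 + 100 + 95 + 85 + 45 + 40 + 40 + 30 + 30 + 25 + 20 = 730 L.
Lower bound: ⌈730/150⌉ = 5 storage lockers.
A packing using 5 storage lockers:
  locker 1: 115 + 30 = 145
  locker 2: 105 + 45 = 150
  locker 3: 100 + 40 = 140
  locker 4: 95 + 30 + 25 = 150
  locker 5: 85 + 40 + 20 = 145
This matches the lower bound, so 5 is optimal.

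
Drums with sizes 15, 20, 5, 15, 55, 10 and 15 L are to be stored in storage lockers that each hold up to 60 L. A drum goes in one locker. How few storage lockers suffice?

Total = 55 + 20 + 15 + 15 + 15 + 10 + 5 = 135 L.
Lower bound: ⌈135/60⌉ = 3 storage lockers.
A packing using 3 storage lockers:
  locker 1: 55 + 5 = 60
  locker 2: 20 + 15 + 15 + 10 = 60
  locker 3: 15 = 15
This matches the lower bound, so 3 is optimal.

3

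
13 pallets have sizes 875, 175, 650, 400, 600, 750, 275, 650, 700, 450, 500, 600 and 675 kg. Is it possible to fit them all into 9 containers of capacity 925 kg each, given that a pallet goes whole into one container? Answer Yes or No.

Total = 7300 kg; ⌈7300/925⌉ = 8.
9 pallets each exceed half the capacity and cannot share a container, forcing at least 9 containers.
The bound of 9 does not rule out 9, but exhaustive search shows no assignment into 9 containers of capacity 925 kg exists — the minimum is 10.

No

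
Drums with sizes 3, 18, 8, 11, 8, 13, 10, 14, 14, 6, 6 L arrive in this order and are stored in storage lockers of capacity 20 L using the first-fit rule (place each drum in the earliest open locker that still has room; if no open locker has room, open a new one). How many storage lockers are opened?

7

  3 → locker 1 (new)  [load 3/20]
  18 → locker 2 (new)  [load 18/20]
  8 → locker 1  [load 11/20]
  11 → locker 3 (new)  [load 11/20]
  8 → locker 1  [load 19/20]
  13 → locker 4 (new)  [load 13/20]
  10 → locker 5 (new)  [load 10/20]
  14 → locker 6 (new)  [load 14/20]
  14 → locker 7 (new)  [load 14/20]
  6 → locker 3  [load 17/20]
  6 → locker 4  [load 19/20]
7 storage lockers opened.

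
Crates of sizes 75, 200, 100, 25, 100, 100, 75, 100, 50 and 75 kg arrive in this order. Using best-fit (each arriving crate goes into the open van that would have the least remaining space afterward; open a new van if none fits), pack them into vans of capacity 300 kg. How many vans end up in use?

3

  75 → van 1 (new)  [load 75/300]
  200 → van 1  [load 275/300]
  100 → van 2 (new)  [load 100/300]
  25 → van 1  [load 300/300]
  100 → van 2  [load 200/300]
  100 → van 2  [load 300/300]
  75 → van 3 (new)  [load 75/300]
  100 → van 3  [load 175/300]
  50 → van 3  [load 225/300]
  75 → van 3  [load 300/300]
3 vans opened.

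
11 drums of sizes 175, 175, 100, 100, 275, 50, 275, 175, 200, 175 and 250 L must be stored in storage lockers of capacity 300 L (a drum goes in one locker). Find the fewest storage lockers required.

8

Total = 275 + 275 + 250 + 200 + 175 + 175 + 175 + 175 + 100 + 100 + 50 = 1950 L.
Lower bound: ⌈1950/300⌉ = 7 storage lockers.
Also, 8 drums each exceed 150 L, and no two of those can share a locker, so at least 8 storage lockers are needed.
A packing using 8 storage lockers:
  locker 1: 275 = 275
  locker 2: 275 = 275
  locker 3: 250 + 50 = 300
  locker 4: 200 + 100 = 300
  locker 5: 175 + 100 = 275
  locker 6: 175 = 175
  locker 7: 175 = 175
  locker 8: 175 = 175
This matches the lower bound, so 8 is optimal.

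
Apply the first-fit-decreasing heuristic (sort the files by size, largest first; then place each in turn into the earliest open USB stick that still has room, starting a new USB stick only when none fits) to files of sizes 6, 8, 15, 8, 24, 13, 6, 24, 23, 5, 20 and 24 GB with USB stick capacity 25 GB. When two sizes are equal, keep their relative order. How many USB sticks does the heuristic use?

Sorted descending: 24, 24, 24, 23, 20, 15, 13, 8, 8, 6, 6, 5.
  24 → USB stick 1 (new)  [load 24/25]
  24 → USB stick 2 (new)  [load 24/25]
  24 → USB stick 3 (new)  [load 24/25]
  23 → USB stick 4 (new)  [load 23/25]
  20 → USB stick 5 (new)  [load 20/25]
  15 → USB stick 6 (new)  [load 15/25]
  13 → USB stick 7 (new)  [load 13/25]
  8 → USB stick 6  [load 23/25]
  8 → USB stick 7  [load 21/25]
  6 → USB stick 8 (new)  [load 6/25]
  6 → USB stick 8  [load 12/25]
  5 → USB stick 5  [load 25/25]
8 USB sticks opened.

8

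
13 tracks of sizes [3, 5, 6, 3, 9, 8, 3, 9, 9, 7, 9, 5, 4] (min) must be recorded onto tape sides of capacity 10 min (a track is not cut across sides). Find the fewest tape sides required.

9

Total = 9 + 9 + 9 + 9 + 8 + 7 + 6 + 5 + 5 + 4 + 3 + 3 + 3 = 80 min.
Lower bound: ⌈80/10⌉ = 8 tape sides.
A packing using 9 tape sides:
  side 1: 9 = 9
  side 2: 9 = 9
  side 3: 9 = 9
  side 4: 9 = 9
  side 5: 8 = 8
  side 6: 7 + 3 = 10
  side 7: 6 + 4 = 10
  side 8: 5 + 5 = 10
  side 9: 3 + 3 = 6
No arrangement into 8 tape sides stays within capacity, so 9 is optimal.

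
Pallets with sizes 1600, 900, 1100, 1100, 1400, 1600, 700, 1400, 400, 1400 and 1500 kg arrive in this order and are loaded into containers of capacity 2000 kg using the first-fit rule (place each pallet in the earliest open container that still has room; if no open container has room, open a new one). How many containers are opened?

  1600 → container 1 (new)  [load 1600/2000]
  900 → container 2 (new)  [load 900/2000]
  1100 → container 2  [load 2000/2000]
  1100 → container 3 (new)  [load 1100/2000]
  1400 → container 4 (new)  [load 1400/2000]
  1600 → container 5 (new)  [load 1600/2000]
  700 → container 3  [load 1800/2000]
  1400 → container 6 (new)  [load 1400/2000]
  400 → container 1  [load 2000/2000]
  1400 → container 7 (new)  [load 1400/2000]
  1500 → container 8 (new)  [load 1500/2000]
8 containers opened.

8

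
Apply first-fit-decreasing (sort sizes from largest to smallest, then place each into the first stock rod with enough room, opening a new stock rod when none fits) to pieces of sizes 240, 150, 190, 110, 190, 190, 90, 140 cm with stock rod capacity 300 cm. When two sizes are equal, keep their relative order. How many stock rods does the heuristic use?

5

Sorted descending: 240, 190, 190, 190, 150, 140, 110, 90.
  240 → stock rod 1 (new)  [load 240/300]
  190 → stock rod 2 (new)  [load 190/300]
  190 → stock rod 3 (new)  [load 190/300]
  190 → stock rod 4 (new)  [load 190/300]
  150 → stock rod 5 (new)  [load 150/300]
  140 → stock rod 5  [load 290/300]
  110 → stock rod 2  [load 300/300]
  90 → stock rod 3  [load 280/300]
5 stock rods opened.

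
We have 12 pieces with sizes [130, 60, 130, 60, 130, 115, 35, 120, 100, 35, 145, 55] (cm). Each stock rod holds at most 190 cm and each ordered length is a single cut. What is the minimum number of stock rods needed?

Total = 145 + 130 + 130 + 130 + 120 + 115 + 100 + 60 + 60 + 55 + 35 + 35 = 1115 cm.
Lower bound: ⌈1115/190⌉ = 6 stock rods.
Also, 7 pieces each exceed 95 cm, and no two of those can share a stock rod, so at least 7 stock rods are needed.
A packing using 7 stock rods:
  stock rod 1: 145 + 35 = 180
  stock rod 2: 130 + 60 = 190
  stock rod 3: 130 + 60 = 190
  stock rod 4: 130 + 55 = 185
  stock rod 5: 120 + 35 = 155
  stock rod 6: 115 = 115
  stock rod 7: 100 = 100
This matches the lower bound, so 7 is optimal.

7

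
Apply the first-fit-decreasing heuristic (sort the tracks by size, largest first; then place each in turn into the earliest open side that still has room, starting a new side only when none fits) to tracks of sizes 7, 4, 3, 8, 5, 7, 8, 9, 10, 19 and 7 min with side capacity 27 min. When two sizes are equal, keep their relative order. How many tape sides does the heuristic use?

4

Sorted descending: 19, 10, 9, 8, 8, 7, 7, 7, 5, 4, 3.
  19 → side 1 (new)  [load 19/27]
  10 → side 2 (new)  [load 10/27]
  9 → side 2  [load 19/27]
  8 → side 1  [load 27/27]
  8 → side 2  [load 27/27]
  7 → side 3 (new)  [load 7/27]
  7 → side 3  [load 14/27]
  7 → side 3  [load 21/27]
  5 → side 3  [load 26/27]
  4 → side 4 (new)  [load 4/27]
  3 → side 4  [load 7/27]
4 tape sides opened.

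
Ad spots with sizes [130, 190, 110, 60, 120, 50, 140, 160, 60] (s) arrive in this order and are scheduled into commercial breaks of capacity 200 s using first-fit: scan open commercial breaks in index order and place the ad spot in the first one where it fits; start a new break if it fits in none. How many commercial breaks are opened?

6

  130 → break 1 (new)  [load 130/200]
  190 → break 2 (new)  [load 190/200]
  110 → break 3 (new)  [load 110/200]
  60 → break 1  [load 190/200]
  120 → break 4 (new)  [load 120/200]
  50 → break 3  [load 160/200]
  140 → break 5 (new)  [load 140/200]
  160 → break 6 (new)  [load 160/200]
  60 → break 4  [load 180/200]
6 commercial breaks opened.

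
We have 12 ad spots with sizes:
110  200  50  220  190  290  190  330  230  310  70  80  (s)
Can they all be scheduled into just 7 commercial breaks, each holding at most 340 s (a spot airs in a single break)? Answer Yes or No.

Total = 2270 s; ⌈2270/340⌉ = 7.
8 ad spots each exceed half the capacity and cannot share a break, forcing at least 8 commercial breaks.
At least 8 commercial breaks are required, but only 7 are allowed.

No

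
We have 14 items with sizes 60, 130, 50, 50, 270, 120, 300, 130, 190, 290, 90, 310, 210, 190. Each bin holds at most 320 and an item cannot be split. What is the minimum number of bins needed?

Total = 310 + 300 + 290 + 270 + 210 + 190 + 190 + 130 + 130 + 120 + 90 + 60 + 50 + 50 = 2390.
Lower bound: ⌈2390/320⌉ = 8 bins.
A packing using 8 bins:
  bin 1: 310 = 310
  bin 2: 300 = 300
  bin 3: 290 = 290
  bin 4: 270 + 50 = 320
  bin 5: 210 + 90 = 300
  bin 6: 190 + 130 = 320
  bin 7: 190 + 130 = 320
  bin 8: 120 + 60 + 50 = 230
This matches the lower bound, so 8 is optimal.

8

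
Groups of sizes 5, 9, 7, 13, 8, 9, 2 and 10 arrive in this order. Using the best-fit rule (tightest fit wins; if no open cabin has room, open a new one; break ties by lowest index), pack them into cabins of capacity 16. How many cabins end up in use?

5

  5 → cabin 1 (new)  [load 5/16]
  9 → cabin 1  [load 14/16]
  7 → cabin 2 (new)  [load 7/16]
  13 → cabin 3 (new)  [load 13/16]
  8 → cabin 2  [load 15/16]
  9 → cabin 4 (new)  [load 9/16]
  2 → cabin 1  [load 16/16]
  10 → cabin 5 (new)  [load 10/16]
5 cabins opened.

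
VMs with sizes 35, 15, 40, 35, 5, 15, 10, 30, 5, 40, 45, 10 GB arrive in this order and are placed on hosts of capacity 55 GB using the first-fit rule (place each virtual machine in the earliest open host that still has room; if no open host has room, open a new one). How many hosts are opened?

  35 → host 1 (new)  [load 35/55]
  15 → host 1  [load 50/55]
  40 → host 2 (new)  [load 40/55]
  35 → host 3 (new)  [load 35/55]
  5 → host 1  [load 55/55]
  15 → host 2  [load 55/55]
  10 → host 3  [load 45/55]
  30 → host 4 (new)  [load 30/55]
  5 → host 3  [load 50/55]
  40 → host 5 (new)  [load 40/55]
  45 → host 6 (new)  [load 45/55]
  10 → host 4  [load 40/55]
6 hosts opened.

6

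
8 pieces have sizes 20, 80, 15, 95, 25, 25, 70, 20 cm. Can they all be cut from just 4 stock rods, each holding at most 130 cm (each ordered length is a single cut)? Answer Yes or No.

A valid assignment using 3 stock rods:
  stock rod 1: 95 + 25 = 120
  stock rod 2: 80 + 25 + 20 = 125
  stock rod 3: 70 + 20 + 15 = 105
That uses only 3 ≤ 4, so 4 stock rods are enough.

Yes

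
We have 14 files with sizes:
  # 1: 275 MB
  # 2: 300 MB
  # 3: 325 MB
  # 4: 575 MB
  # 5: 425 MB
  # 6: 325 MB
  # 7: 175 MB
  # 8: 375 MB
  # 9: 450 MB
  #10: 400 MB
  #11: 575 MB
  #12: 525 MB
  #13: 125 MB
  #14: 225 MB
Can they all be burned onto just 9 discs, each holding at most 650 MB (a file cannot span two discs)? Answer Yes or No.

Yes

A valid assignment using 9 discs:
  disc 1: 575 = 575
  disc 2: 575 = 575
  disc 3: 525 + 125 = 650
  disc 4: 450 + 175 = 625
  disc 5: 425 + 225 = 650
  disc 6: 400 = 400
  disc 7: 375 + 275 = 650
  disc 8: 325 + 325 = 650
  disc 9: 300 = 300
Every load is within 650 MB, so 9 discs suffice.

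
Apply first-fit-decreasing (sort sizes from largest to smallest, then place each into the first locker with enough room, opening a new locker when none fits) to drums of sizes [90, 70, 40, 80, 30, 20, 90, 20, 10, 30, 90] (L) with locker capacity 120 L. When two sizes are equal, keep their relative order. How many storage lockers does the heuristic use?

Sorted descending: 90, 90, 90, 80, 70, 40, 30, 30, 20, 20, 10.
  90 → locker 1 (new)  [load 90/120]
  90 → locker 2 (new)  [load 90/120]
  90 → locker 3 (new)  [load 90/120]
  80 → locker 4 (new)  [load 80/120]
  70 → locker 5 (new)  [load 70/120]
  40 → locker 4  [load 120/120]
  30 → locker 1  [load 120/120]
  30 → locker 2  [load 120/120]
  20 → locker 3  [load 110/120]
  20 → locker 5  [load 90/120]
  10 → locker 3  [load 120/120]
5 storage lockers opened.

5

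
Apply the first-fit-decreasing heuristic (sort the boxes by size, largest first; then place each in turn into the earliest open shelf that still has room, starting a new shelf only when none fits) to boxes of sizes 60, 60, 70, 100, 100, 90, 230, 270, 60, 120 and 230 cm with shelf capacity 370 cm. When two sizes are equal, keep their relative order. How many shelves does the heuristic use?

4

Sorted descending: 270, 230, 230, 120, 100, 100, 90, 70, 60, 60, 60.
  270 → shelf 1 (new)  [load 270/370]
  230 → shelf 2 (new)  [load 230/370]
  230 → shelf 3 (new)  [load 230/370]
  120 → shelf 2  [load 350/370]
  100 → shelf 1  [load 370/370]
  100 → shelf 3  [load 330/370]
  90 → shelf 4 (new)  [load 90/370]
  70 → shelf 4  [load 160/370]
  60 → shelf 4  [load 220/370]
  60 → shelf 4  [load 280/370]
  60 → shelf 4  [load 340/370]
4 shelves opened.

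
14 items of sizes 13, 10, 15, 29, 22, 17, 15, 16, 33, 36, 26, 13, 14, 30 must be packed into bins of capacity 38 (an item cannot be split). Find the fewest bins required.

Total = 36 + 33 + 30 + 29 + 26 + 22 + 17 + 16 + 15 + 15 + 14 + 13 + 13 + 10 = 289.
Lower bound: ⌈289/38⌉ = 8 bins.
A packing using 9 bins:
  bin 1: 36 = 36
  bin 2: 33 = 33
  bin 3: 30 = 30
  bin 4: 29 = 29
  bin 5: 26 + 10 = 36
  bin 6: 22 + 16 = 38
  bin 7: 17 + 15 = 32
  bin 8: 15 + 14 = 29
  bin 9: 13 + 13 = 26
No arrangement into 8 bins stays within capacity, so 9 is optimal.

9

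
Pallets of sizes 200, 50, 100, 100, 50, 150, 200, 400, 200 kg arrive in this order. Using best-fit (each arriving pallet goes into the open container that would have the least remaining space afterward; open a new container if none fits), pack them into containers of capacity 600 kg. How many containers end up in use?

  200 → container 1 (new)  [load 200/600]
  50 → container 1  [load 250/600]
  100 → container 1  [load 350/600]
  100 → container 1  [load 450/600]
  50 → container 1  [load 500/600]
  150 → container 2 (new)  [load 150/600]
  200 → container 2  [load 350/600]
  400 → container 3 (new)  [load 400/600]
  200 → container 3  [load 600/600]
3 containers opened.

3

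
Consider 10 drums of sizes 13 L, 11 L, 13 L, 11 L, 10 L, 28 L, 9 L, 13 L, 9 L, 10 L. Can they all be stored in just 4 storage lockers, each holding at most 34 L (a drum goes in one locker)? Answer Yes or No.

A valid assignment using 4 storage lockers:
  locker 1: 28 = 28
  locker 2: 13 + 11 + 10 = 34
  locker 3: 13 + 11 + 10 = 34
  locker 4: 13 + 9 + 9 = 31
Every load is within 34 L, so 4 storage lockers suffice.

Yes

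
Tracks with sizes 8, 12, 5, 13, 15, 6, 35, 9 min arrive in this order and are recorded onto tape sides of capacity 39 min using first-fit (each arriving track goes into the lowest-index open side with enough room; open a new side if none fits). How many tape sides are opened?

  8 → side 1 (new)  [load 8/39]
  12 → side 1  [load 20/39]
  5 → side 1  [load 25/39]
  13 → side 1  [load 38/39]
  15 → side 2 (new)  [load 15/39]
  6 → side 2  [load 21/39]
  35 → side 3 (new)  [load 35/39]
  9 → side 2  [load 30/39]
3 tape sides opened.

3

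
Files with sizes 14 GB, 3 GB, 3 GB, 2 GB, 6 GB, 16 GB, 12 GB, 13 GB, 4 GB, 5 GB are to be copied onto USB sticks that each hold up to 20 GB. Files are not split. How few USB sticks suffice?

Total = 16 + 14 + 13 + 12 + 6 + 5 + 4 + 3 + 3 + 2 = 78 GB.
Lower bound: ⌈78/20⌉ = 4 USB sticks.
A packing using 4 USB sticks:
  USB stick 1: 16 + 4 = 20
  USB stick 2: 14 + 6 = 20
  USB stick 3: 13 + 5 + 2 = 20
  USB stick 4: 12 + 3 + 3 = 18
This matches the lower bound, so 4 is optimal.

4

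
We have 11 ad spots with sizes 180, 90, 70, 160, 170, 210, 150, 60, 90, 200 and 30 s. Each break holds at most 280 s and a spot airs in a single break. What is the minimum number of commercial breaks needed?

6

Total = 210 + 200 + 180 + 170 + 160 + 150 + 90 + 90 + 70 + 60 + 30 = 1410 s.
Lower bound: ⌈1410/280⌉ = 6 commercial breaks.
A packing using 6 commercial breaks:
  break 1: 210 + 70 = 280
  break 2: 200 + 60 = 260
  break 3: 180 + 90 = 270
  break 4: 170 + 90 = 260
  break 5: 160 + 30 = 190
  break 6: 150 = 150
This matches the lower bound, so 6 is optimal.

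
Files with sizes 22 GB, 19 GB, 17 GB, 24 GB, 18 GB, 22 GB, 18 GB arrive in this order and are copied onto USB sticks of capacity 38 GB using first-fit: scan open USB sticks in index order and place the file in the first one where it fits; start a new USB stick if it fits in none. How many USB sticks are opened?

  22 → USB stick 1 (new)  [load 22/38]
  19 → USB stick 2 (new)  [load 19/38]
  17 → USB stick 2  [load 36/38]
  24 → USB stick 3 (new)  [load 24/38]
  18 → USB stick 4 (new)  [load 18/38]
  22 → USB stick 5 (new)  [load 22/38]
  18 → USB stick 4  [load 36/38]
5 USB sticks opened.

5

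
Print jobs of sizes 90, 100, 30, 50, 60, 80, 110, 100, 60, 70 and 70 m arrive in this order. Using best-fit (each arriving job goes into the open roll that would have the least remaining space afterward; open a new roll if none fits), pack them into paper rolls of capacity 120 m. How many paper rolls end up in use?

  90 → roll 1 (new)  [load 90/120]
  100 → roll 2 (new)  [load 100/120]
  30 → roll 1  [load 120/120]
  50 → roll 3 (new)  [load 50/120]
  60 → roll 3  [load 110/120]
  80 → roll 4 (new)  [load 80/120]
  110 → roll 5 (new)  [load 110/120]
  100 → roll 6 (new)  [load 100/120]
  60 → roll 7 (new)  [load 60/120]
  70 → roll 8 (new)  [load 70/120]
  70 → roll 9 (new)  [load 70/120]
9 paper rolls opened.

9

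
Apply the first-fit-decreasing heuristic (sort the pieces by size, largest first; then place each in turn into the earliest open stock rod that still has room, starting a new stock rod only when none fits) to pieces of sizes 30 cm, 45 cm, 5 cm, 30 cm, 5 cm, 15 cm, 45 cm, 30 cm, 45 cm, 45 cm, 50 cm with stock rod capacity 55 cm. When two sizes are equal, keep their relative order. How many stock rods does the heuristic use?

Sorted descending: 50, 45, 45, 45, 45, 30, 30, 30, 15, 5, 5.
  50 → stock rod 1 (new)  [load 50/55]
  45 → stock rod 2 (new)  [load 45/55]
  45 → stock rod 3 (new)  [load 45/55]
  45 → stock rod 4 (new)  [load 45/55]
  45 → stock rod 5 (new)  [load 45/55]
  30 → stock rod 6 (new)  [load 30/55]
  30 → stock rod 7 (new)  [load 30/55]
  30 → stock rod 8 (new)  [load 30/55]
  15 → stock rod 6  [load 45/55]
  5 → stock rod 1  [load 55/55]
  5 → stock rod 2  [load 50/55]
8 stock rods opened.

8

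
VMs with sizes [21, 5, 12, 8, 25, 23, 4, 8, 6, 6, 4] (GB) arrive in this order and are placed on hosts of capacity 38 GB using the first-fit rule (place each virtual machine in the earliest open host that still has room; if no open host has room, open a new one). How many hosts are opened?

4

  21 → host 1 (new)  [load 21/38]
  5 → host 1  [load 26/38]
  12 → host 1  [load 38/38]
  8 → host 2 (new)  [load 8/38]
  25 → host 2  [load 33/38]
  23 → host 3 (new)  [load 23/38]
  4 → host 2  [load 37/38]
  8 → host 3  [load 31/38]
  6 → host 3  [load 37/38]
  6 → host 4 (new)  [load 6/38]
  4 → host 4  [load 10/38]
4 hosts opened.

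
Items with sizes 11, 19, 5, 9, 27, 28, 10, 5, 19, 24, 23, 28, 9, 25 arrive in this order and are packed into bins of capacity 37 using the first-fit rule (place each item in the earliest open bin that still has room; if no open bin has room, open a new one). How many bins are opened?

8

  11 → bin 1 (new)  [load 11/37]
  19 → bin 1  [load 30/37]
  5 → bin 1  [load 35/37]
  9 → bin 2 (new)  [load 9/37]
  27 → bin 2  [load 36/37]
  28 → bin 3 (new)  [load 28/37]
  10 → bin 4 (new)  [load 10/37]
  5 → bin 3  [load 33/37]
  19 → bin 4  [load 29/37]
  24 → bin 5 (new)  [load 24/37]
  23 → bin 6 (new)  [load 23/37]
  28 → bin 7 (new)  [load 28/37]
  9 → bin 5  [load 33/37]
  25 → bin 8 (new)  [load 25/37]
8 bins opened.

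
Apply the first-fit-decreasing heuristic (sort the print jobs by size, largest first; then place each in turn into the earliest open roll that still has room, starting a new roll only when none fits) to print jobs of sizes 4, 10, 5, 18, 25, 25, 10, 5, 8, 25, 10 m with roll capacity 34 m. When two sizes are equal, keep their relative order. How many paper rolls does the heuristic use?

Sorted descending: 25, 25, 25, 18, 10, 10, 10, 8, 5, 5, 4.
  25 → roll 1 (new)  [load 25/34]
  25 → roll 2 (new)  [load 25/34]
  25 → roll 3 (new)  [load 25/34]
  18 → roll 4 (new)  [load 18/34]
  10 → roll 4  [load 28/34]
  10 → roll 5 (new)  [load 10/34]
  10 → roll 5  [load 20/34]
  8 → roll 1  [load 33/34]
  5 → roll 2  [load 30/34]
  5 → roll 3  [load 30/34]
  4 → roll 2  [load 34/34]
5 paper rolls opened.

5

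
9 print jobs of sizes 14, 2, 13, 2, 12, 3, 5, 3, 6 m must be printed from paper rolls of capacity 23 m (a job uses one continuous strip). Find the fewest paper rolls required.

3

Total = 14 + 13 + 12 + 6 + 5 + 3 + 3 + 2 + 2 = 60 m.
Lower bound: ⌈60/23⌉ = 3 paper rolls.
A packing using 3 paper rolls:
  roll 1: 14 + 6 + 3 = 23
  roll 2: 13 + 5 + 3 + 2 = 23
  roll 3: 12 + 2 = 14
This matches the lower bound, so 3 is optimal.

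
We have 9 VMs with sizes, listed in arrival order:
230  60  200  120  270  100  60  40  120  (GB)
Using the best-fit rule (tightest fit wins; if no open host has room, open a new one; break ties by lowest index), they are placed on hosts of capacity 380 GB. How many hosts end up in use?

4

  230 → host 1 (new)  [load 230/380]
  60 → host 1  [load 290/380]
  200 → host 2 (new)  [load 200/380]
  120 → host 2  [load 320/380]
  270 → host 3 (new)  [load 270/380]
  100 → host 3  [load 370/380]
  60 → host 2  [load 380/380]
  40 → host 1  [load 330/380]
  120 → host 4 (new)  [load 120/380]
4 hosts opened.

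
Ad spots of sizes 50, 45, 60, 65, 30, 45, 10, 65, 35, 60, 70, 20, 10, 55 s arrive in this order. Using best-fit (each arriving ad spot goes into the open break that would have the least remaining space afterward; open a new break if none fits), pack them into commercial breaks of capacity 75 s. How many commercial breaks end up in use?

  50 → break 1 (new)  [load 50/75]
  45 → break 2 (new)  [load 45/75]
  60 → break 3 (new)  [load 60/75]
  65 → break 4 (new)  [load 65/75]
  30 → break 2  [load 75/75]
  45 → break 5 (new)  [load 45/75]
  10 → break 4  [load 75/75]
  65 → break 6 (new)  [load 65/75]
  35 → break 7 (new)  [load 35/75]
  60 → break 8 (new)  [load 60/75]
  70 → break 9 (new)  [load 70/75]
  20 → break 1  [load 70/75]
  10 → break 6  [load 75/75]
  55 → break 10 (new)  [load 55/75]
10 commercial breaks opened.

10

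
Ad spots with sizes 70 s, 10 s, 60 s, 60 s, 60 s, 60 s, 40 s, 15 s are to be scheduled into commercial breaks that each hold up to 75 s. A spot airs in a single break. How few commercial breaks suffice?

Total = 70 + 60 + 60 + 60 + 60 + 40 + 15 + 10 = 375 s.
Lower bound: ⌈375/75⌉ = 5 commercial breaks.
Also, 6 ad spots each exceed 75/2 s, and no two of those can share a break, so at least 6 commercial breaks are needed.
A packing using 6 commercial breaks:
  break 1: 70 = 70
  break 2: 60 + 15 = 75
  break 3: 60 + 10 = 70
  break 4: 60 = 60
  break 5: 60 = 60
  break 6: 40 = 40
This matches the lower bound, so 6 is optimal.

6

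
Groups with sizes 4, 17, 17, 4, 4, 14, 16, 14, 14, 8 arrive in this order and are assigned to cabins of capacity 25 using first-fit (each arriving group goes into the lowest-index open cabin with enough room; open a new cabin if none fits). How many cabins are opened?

6

  4 → cabin 1 (new)  [load 4/25]
  17 → cabin 1  [load 21/25]
  17 → cabin 2 (new)  [load 17/25]
  4 → cabin 1  [load 25/25]
  4 → cabin 2  [load 21/25]
  14 → cabin 3 (new)  [load 14/25]
  16 → cabin 4 (new)  [load 16/25]
  14 → cabin 5 (new)  [load 14/25]
  14 → cabin 6 (new)  [load 14/25]
  8 → cabin 3  [load 22/25]
6 cabins opened.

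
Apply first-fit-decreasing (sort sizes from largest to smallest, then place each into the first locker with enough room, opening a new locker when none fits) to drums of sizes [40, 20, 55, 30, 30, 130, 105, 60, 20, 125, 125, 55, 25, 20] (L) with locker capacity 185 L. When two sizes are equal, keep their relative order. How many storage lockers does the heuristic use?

5

Sorted descending: 130, 125, 125, 105, 60, 55, 55, 40, 30, 30, 25, 20, 20, 20.
  130 → locker 1 (new)  [load 130/185]
  125 → locker 2 (new)  [load 125/185]
  125 → locker 3 (new)  [load 125/185]
  105 → locker 4 (new)  [load 105/185]
  60 → locker 2  [load 185/185]
  55 → locker 1  [load 185/185]
  55 → locker 3  [load 180/185]
  40 → locker 4  [load 145/185]
  30 → locker 4  [load 175/185]
  30 → locker 5 (new)  [load 30/185]
  25 → locker 5  [load 55/185]
  20 → locker 5  [load 75/185]
  20 → locker 5  [load 95/185]
  20 → locker 5  [load 115/185]
5 storage lockers opened.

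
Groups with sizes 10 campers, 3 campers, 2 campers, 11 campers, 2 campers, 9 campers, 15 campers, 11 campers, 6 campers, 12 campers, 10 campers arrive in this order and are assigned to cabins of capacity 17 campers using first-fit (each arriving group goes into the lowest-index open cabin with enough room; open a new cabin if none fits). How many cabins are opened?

7

  10 → cabin 1 (new)  [load 10/17]
  3 → cabin 1  [load 13/17]
  2 → cabin 1  [load 15/17]
  11 → cabin 2 (new)  [load 11/17]
  2 → cabin 1  [load 17/17]
  9 → cabin 3 (new)  [load 9/17]
  15 → cabin 4 (new)  [load 15/17]
  11 → cabin 5 (new)  [load 11/17]
  6 → cabin 2  [load 17/17]
  12 → cabin 6 (new)  [load 12/17]
  10 → cabin 7 (new)  [load 10/17]
7 cabins opened.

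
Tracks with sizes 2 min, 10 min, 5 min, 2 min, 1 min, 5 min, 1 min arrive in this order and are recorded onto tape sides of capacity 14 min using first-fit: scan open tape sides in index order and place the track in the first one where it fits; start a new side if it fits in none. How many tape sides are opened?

2

  2 → side 1 (new)  [load 2/14]
  10 → side 1  [load 12/14]
  5 → side 2 (new)  [load 5/14]
  2 → side 1  [load 14/14]
  1 → side 2  [load 6/14]
  5 → side 2  [load 11/14]
  1 → side 2  [load 12/14]
2 tape sides opened.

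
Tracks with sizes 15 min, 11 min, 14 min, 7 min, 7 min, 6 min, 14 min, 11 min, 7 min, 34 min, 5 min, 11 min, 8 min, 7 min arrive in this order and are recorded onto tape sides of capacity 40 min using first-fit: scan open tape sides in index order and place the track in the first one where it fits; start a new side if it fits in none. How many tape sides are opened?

  15 → side 1 (new)  [load 15/40]
  11 → side 1  [load 26/40]
  14 → side 1  [load 40/40]
  7 → side 2 (new)  [load 7/40]
  7 → side 2  [load 14/40]
  6 → side 2  [load 20/40]
  14 → side 2  [load 34/40]
  11 → side 3 (new)  [load 11/40]
  7 → side 3  [load 18/40]
  34 → side 4 (new)  [load 34/40]
  5 → side 2  [load 39/40]
  11 → side 3  [load 29/40]
  8 → side 3  [load 37/40]
  7 → side 5 (new)  [load 7/40]
5 tape sides opened.

5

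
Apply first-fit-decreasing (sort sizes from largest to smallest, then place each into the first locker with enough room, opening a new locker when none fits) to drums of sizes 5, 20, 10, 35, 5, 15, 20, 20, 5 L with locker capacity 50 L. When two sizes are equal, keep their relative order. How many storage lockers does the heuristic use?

3

Sorted descending: 35, 20, 20, 20, 15, 10, 5, 5, 5.
  35 → locker 1 (new)  [load 35/50]
  20 → locker 2 (new)  [load 20/50]
  20 → locker 2  [load 40/50]
  20 → locker 3 (new)  [load 20/50]
  15 → locker 1  [load 50/50]
  10 → locker 2  [load 50/50]
  5 → locker 3  [load 25/50]
  5 → locker 3  [load 30/50]
  5 → locker 3  [load 35/50]
3 storage lockers opened.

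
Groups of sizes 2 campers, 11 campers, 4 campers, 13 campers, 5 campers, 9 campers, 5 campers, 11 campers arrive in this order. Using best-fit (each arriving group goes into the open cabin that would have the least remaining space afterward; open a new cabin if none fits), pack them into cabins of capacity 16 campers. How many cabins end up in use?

5

  2 → cabin 1 (new)  [load 2/16]
  11 → cabin 1  [load 13/16]
  4 → cabin 2 (new)  [load 4/16]
  13 → cabin 3 (new)  [load 13/16]
  5 → cabin 2  [load 9/16]
  9 → cabin 4 (new)  [load 9/16]
  5 → cabin 2  [load 14/16]
  11 → cabin 5 (new)  [load 11/16]
5 cabins opened.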